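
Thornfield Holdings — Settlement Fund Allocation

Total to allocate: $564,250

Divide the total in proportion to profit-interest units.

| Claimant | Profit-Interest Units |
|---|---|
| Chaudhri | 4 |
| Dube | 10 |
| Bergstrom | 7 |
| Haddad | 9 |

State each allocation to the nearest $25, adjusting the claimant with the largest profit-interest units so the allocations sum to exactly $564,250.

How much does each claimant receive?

Sum of profit-interest units: 30.
Proportional shares: Chaudhri 4/30 × $564,250 = 75,233.33; Dube 10/30 × $564,250 = 188,083.33; Bergstrom 7/30 × $564,250 = 131,658.33; Haddad 9/30 × $564,250 = 169,275.00.
After rounding ($25): Chaudhri $75,225; Dube $188,075; Bergstrom $131,650; Haddad $169,275. Sum = $564,225.
Difference $564,250 − $564,225 = +$25 applied to largest profit-interest units (Dube): Dube becomes $188,100.

Chaudhri: $75,225; Dube: $188,100; Bergstrom: $131,650; Haddad: $169,275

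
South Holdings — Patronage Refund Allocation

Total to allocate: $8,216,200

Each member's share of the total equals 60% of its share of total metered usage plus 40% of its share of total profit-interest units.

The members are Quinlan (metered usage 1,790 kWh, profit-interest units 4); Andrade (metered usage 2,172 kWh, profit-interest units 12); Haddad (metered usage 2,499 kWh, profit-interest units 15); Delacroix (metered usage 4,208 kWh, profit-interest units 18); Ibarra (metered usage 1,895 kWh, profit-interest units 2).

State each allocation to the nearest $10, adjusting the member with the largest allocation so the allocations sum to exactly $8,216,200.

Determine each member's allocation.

Totals — metered usage 12,564, profit-interest units 51.
Combined weights (60% metered usage + 40% profit-interest units): Quinlan 0.1169; Andrade 0.1978; Haddad 0.2370; Delacroix 0.3421; Ibarra 0.1062.
Unrounded shares: Quinlan 960,103.06; Andrade 1,625,514.17; Haddad 1,947,141.08; Delacroix 2,811,021.49; Ibarra 872,420.20.
Rounded to nearest $10: Quinlan $960,100; Andrade $1,625,510; Haddad $1,947,140; Delacroix $2,811,020; Ibarra $872,420. Sum = $8,216,190.
Difference $8,216,200 − $8,216,190 = +$10 applied to largest allocation (Delacroix): Delacroix becomes $2,811,030.

Quinlan: $960,100; Andrade: $1,625,510; Haddad: $1,947,140; Delacroix: $2,811,030; Ibarra: $872,420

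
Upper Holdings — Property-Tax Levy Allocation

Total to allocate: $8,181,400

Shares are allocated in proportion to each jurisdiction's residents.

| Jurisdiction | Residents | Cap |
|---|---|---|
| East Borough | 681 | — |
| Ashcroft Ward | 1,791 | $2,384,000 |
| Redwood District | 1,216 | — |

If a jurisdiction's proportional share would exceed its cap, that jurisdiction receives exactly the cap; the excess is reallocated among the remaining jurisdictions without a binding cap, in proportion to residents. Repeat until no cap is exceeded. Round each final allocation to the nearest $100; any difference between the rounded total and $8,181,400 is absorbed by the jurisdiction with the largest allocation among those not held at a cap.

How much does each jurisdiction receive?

Sum of residents: 3,688.
Pro-rata shares before constraints: East Borough 1,510,719.47; Ashcroft Ward 3,973,125.65; Redwood District 2,697,554.88.
Cap binds for Ashcroft Ward ($2,384,000); remaining pool $5,797,400 reallocated over remaining residents 1,897.
Redistributed shares: East Borough 2,081,196.31 → $2,081,200; Redwood District 3,716,203.69 → $3,716,200.

East Borough: $2,081,200 · Ashcroft Ward: $2,384,000 · Redwood District: $3,716,200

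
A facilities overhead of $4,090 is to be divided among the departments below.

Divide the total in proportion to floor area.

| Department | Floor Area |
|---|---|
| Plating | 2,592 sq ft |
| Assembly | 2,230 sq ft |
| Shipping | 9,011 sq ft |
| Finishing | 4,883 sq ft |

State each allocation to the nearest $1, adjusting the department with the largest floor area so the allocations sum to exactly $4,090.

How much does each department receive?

Plating: $566 | Assembly: $487 | Shipping: $1,970 | Finishing: $1,067

Total floor area = 18,716.
Pro-rata amounts: Plating 2,592/18,716 × $4,090 = 566.43; Assembly 2,230/18,716 × $4,090 = 487.32; Shipping 9,011/18,716 × $4,090 = 1,969.17; Finishing 4,883/18,716 × $4,090 = 1,067.08.
At nearest $1: Plating $566; Assembly $487; Shipping $1,969; Finishing $1,067. Sum = $4,089.
Difference $4,090 − $4,089 = +$1 applied to largest floor area (Shipping): Shipping becomes $1,970.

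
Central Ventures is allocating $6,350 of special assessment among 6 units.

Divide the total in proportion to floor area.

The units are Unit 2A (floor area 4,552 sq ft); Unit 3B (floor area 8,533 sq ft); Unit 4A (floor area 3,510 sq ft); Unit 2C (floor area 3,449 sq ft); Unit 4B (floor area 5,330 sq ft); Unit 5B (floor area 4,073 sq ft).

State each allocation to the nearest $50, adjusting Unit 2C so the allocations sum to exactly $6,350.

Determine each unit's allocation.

Unit 2A: $1,000 · Unit 3B: $1,850 · Unit 4A: $750 · Unit 2C: $700 · Unit 4B: $1,150 · Unit 5B: $900

Floor area total: 29,447.
Raw shares: Unit 2A 4,552/29,447 × $6,350 = 981.60; Unit 3B 8,533/29,447 × $6,350 = 1,840.07; Unit 4A 3,510/29,447 × $6,350 = 756.90; Unit 2C 3,449/29,447 × $6,350 = 743.75; Unit 4B 5,330/29,447 × $6,350 = 1,149.37; Unit 5B 4,073/29,447 × $6,350 = 878.31.
Rounded to nearest $50: Unit 2A $1,000; Unit 3B $1,850; Unit 4A $750; Unit 2C $750; Unit 4B $1,150; Unit 5B $900. Sum = $6,400.
Difference $6,350 − $6,400 = −$50 applied to Unit 2C: Unit 2C becomes $700.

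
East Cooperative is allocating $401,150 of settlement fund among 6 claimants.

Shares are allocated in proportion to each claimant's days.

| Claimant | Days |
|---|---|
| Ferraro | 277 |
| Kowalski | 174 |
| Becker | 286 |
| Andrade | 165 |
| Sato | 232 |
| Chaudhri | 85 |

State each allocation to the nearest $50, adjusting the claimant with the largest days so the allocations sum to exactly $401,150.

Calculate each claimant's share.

Total days = 1,219.
Proportional shares: Ferraro 277/1,219 × $401,150 = 91,155.50; Kowalski 174/1,219 × $401,150 = 57,260.13; Becker 286/1,219 × $401,150 = 94,117.23; Andrade 165/1,219 × $401,150 = 54,298.40; Sato 232/1,219 × $401,150 = 76,346.84; Chaudhri 85/1,219 × $401,150 = 27,971.90.
At nearest $50: Ferraro $91,150; Kowalski $57,250; Becker $94,100; Andrade $54,300; Sato $76,350; Chaudhri $27,950. Sum = $401,100.
Difference $401,150 − $401,100 = +$50 applied to largest days (Becker): Becker becomes $94,150.

Ferraro: $91,150 | Kowalski: $57,250 | Becker: $94,150 | Andrade: $54,300 | Sato: $76,350 | Chaudhri: $27,950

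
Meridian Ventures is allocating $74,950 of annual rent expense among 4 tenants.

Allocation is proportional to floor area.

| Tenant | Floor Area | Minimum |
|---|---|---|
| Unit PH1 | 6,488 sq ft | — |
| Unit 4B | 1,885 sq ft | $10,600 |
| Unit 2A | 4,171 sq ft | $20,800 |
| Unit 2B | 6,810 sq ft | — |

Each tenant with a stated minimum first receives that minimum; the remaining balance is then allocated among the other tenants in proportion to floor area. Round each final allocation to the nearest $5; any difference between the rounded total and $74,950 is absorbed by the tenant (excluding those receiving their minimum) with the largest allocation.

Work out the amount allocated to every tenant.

Unit PH1: $21,250; Unit 4B: $10,600; Unit 2A: $20,800; Unit 2B: $22,300

Minimums first: Unit 4B $10,600; Unit 2A $20,800. Balance $43,550.
Balance split over remaining floor area 13,298: Unit PH1 21,247.74 → $21,250; Unit 2B 22,302.26 → $22,300.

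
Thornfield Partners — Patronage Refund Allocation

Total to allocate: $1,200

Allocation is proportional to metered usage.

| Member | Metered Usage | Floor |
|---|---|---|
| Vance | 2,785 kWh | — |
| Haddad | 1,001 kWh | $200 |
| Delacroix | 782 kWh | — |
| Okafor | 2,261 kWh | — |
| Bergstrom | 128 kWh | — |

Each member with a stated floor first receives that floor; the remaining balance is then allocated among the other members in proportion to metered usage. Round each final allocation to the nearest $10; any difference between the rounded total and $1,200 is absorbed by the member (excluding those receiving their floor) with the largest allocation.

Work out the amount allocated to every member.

Vance: $470 | Haddad: $200 | Delacroix: $130 | Okafor: $380 | Bergstrom: $20

Guaranteed amounts: Haddad $200. Remaining pool $1,000.
Remaining pool split over remaining metered usage 5,956: Vance 467.60 → $470; Delacroix 131.30 → $130; Okafor 379.62 → $380; Bergstrom 21.49 → $20.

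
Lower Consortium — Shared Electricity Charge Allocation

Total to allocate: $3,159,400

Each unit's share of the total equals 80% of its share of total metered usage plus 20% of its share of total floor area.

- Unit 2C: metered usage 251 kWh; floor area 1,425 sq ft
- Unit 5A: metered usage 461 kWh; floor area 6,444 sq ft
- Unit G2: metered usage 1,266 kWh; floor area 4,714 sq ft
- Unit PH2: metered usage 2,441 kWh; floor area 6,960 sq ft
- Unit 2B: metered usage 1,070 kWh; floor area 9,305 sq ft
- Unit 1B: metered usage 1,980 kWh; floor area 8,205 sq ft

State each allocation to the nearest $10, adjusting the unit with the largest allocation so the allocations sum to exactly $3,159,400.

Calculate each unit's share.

Unit 2C: $109,240 | Unit 5A: $265,900 | Unit G2: $508,810 | Unit PH2: $944,720 | Unit 2B: $520,770 | Unit 1B: $809,960

Totals — metered usage 7,469, floor area 37,053.
Composite weights (80% metered usage + 20% floor area): Unit 2C 0.0346; Unit 5A 0.0842; Unit G2 0.1610; Unit PH2 0.2990; Unit 2B 0.1648; Unit 1B 0.2564.
Pro-rata amounts: Unit 2C 109,239.86; Unit 5A 265,895.22; Unit G2 508,805.94; Unit PH2 944,729.53; Unit 2B 520,771.47; Unit 1B 809,957.99.
Rounded to nearest $10: Unit 2C $109,240; Unit 5A $265,900; Unit G2 $508,810; Unit PH2 $944,730; Unit 2B $520,770; Unit 1B $809,960. Sum = $3,159,410.
Difference $3,159,400 − $3,159,410 = −$10 applied to largest allocation (Unit PH2): Unit PH2 becomes $944,720.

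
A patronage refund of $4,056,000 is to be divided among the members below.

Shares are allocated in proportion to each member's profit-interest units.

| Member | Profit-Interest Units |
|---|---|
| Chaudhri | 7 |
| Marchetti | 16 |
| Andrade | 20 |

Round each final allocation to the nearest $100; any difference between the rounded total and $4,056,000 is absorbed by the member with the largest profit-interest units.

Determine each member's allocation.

Chaudhri: $660,300 | Marchetti: $1,509,200 | Andrade: $1,886,500

Combined profit-interest units = 7 + 16 + 20 = 43.
Unrounded shares: Chaudhri 660,279.07; Marchetti 1,509,209.30; Andrade 1,886,511.63.
Rounded to nearest $100: Chaudhri $660,300; Marchetti $1,509,200; Andrade $1,886,500. Sum = $4,056,000.
Rounded total matches; no reconciliation needed.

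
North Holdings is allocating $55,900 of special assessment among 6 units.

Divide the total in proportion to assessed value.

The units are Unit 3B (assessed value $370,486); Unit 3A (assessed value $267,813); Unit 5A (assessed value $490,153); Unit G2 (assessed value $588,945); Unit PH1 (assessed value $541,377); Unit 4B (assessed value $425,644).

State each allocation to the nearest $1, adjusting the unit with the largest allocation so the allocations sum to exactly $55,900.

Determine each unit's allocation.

Unit 3B: $7,715 | Unit 3A: $5,577 | Unit 5A: $10,207 | Unit G2: $12,263 | Unit PH1: $11,274 | Unit 4B: $8,864

Sum of assessed value: 2,684,418.
Proportional shares: Unit 3B 370,486/2,684,418 × $55,900 = 7,714.96; Unit 3A 267,813/2,684,418 × $55,900 = 5,576.91; Unit 5A 490,153/2,684,418 × $55,900 = 10,206.89; Unit G2 588,945/2,684,418 × $55,900 = 12,264.12; Unit PH1 541,377/2,684,418 × $55,900 = 11,273.57; Unit 4B 425,644/2,684,418 × $55,900 = 8,863.56.
Rounded to nearest $1: Unit 3B $7,715; Unit 3A $5,577; Unit 5A $10,207; Unit G2 $12,264; Unit PH1 $11,274; Unit 4B $8,864. Sum = $55,901.
Difference $55,900 − $55,901 = −$1 applied to largest allocation (Unit G2): Unit G2 becomes $12,263.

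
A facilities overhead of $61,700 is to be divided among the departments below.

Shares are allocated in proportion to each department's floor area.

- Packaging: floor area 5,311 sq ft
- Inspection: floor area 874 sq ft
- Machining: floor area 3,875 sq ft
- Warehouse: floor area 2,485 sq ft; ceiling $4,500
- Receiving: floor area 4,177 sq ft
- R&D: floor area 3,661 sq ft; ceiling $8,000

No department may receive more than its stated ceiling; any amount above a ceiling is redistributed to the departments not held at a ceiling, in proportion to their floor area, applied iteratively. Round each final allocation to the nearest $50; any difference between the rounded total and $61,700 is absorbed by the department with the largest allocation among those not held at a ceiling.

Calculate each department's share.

Packaging: $18,350; Inspection: $3,000; Machining: $13,400; Warehouse: $4,500; Receiving: $14,450; R&D: $8,000

Total floor area = 20,383.
Pro-rata shares before constraints: Packaging 16,076.57; Inspection 2,645.63; Machining 11,729.75; Warehouse 7,522.18; Receiving 12,643.91; R&D 11,081.97.
Capped: Warehouse ($4,500), R&D ($8,000); remaining pool $49,200 reallocated over remaining floor area 14,237.
Remaining shares: Packaging 18,353.67 → $18,350; Inspection 3,020.36 → $3,000; Machining 13,391.16 → $13,400; Receiving 14,434.81 → $14,450.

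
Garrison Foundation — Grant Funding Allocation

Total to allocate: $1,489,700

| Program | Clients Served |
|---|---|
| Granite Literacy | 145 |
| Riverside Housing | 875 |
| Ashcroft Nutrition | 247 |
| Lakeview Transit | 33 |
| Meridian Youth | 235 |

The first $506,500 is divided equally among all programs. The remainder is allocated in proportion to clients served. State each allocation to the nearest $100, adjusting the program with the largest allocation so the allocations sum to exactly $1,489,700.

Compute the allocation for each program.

Granite Literacy: $194,200; Riverside Housing: $661,800; Ashcroft Nutrition: $259,500; Lakeview Transit: $122,400; Meridian Youth: $251,800

First tranche $506,500 split equally: $101,300 each.
Remainder $983,200 by clients served (total 1,535): Granite Literacy 92,875.57 → $92,900; Riverside Housing 560,456.03 → $560,500; Ashcroft Nutrition 158,208.73 → $158,200; Lakeview Transit 21,137.20 → $21,100; Meridian Youth 150,522.48 → $150,500.
Totals: Granite Literacy $101,300 + $92,900 = $194,200; Riverside Housing $101,300 + $560,500 = $661,800; Ashcroft Nutrition $101,300 + $158,200 = $259,500; Lakeview Transit $101,300 + $21,100 = $122,400; Meridian Youth $101,300 + $150,500 = $251,800.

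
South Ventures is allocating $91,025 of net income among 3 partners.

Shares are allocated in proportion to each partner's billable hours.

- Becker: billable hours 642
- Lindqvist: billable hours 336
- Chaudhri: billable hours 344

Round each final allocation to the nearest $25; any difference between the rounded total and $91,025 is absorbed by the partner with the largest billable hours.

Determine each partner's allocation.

Becker: $44,225 | Lindqvist: $23,125 | Chaudhri: $23,675

Combined billable hours = 642 + 336 + 344 = 1,322.
Proportional shares: Becker 44,204.27; Lindqvist 23,134.95; Chaudhri 23,685.78.
Rounded to nearest $25: Becker $44,200; Lindqvist $23,125; Chaudhri $23,675. Sum = $91,000.
Difference $91,025 − $91,000 = +$25 applied to largest billable hours (Becker): Becker becomes $44,225.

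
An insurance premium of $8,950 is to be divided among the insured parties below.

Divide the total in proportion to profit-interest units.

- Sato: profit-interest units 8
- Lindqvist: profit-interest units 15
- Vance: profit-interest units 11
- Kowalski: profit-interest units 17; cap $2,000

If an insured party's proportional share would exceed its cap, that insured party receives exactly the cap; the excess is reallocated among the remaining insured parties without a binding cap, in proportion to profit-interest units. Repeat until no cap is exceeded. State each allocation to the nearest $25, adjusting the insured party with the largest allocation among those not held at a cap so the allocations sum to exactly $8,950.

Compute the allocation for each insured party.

Sato: $1,625 | Lindqvist: $3,075 | Vance: $2,250 | Kowalski: $2,000

Sum of profit-interest units: 51.
Proportional shares (ignoring caps): Sato 1,403.92; Lindqvist 2,632.35; Vance 1,930.39; Kowalski 2,983.33.
Cap binds for Kowalski ($2,000); residual $6,950 reallocated over remaining profit-interest units 34.
Shares after redistribution: Sato 1,635.29 → $1,625; Lindqvist 3,066.18 → $3,075; Vance 2,248.53 → $2,250.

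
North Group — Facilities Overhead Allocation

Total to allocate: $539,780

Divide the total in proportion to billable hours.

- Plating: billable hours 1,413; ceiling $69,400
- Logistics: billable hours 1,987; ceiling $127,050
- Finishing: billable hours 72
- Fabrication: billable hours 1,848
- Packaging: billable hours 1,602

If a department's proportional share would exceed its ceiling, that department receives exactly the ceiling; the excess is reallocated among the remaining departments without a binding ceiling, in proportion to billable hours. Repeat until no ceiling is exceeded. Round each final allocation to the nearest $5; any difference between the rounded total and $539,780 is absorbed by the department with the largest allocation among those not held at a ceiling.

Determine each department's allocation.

Plating: $69,400 | Logistics: $127,050 | Finishing: $7,020 | Fabrication: $180,145 | Packaging: $156,165

Total billable hours = 6,922.
Pro-rata shares before constraints: Plating 110,186.24; Logistics 154,946.96; Finishing 5,614.59; Fabrication 144,107.69; Packaging 124,924.52.
Capped: Plating ($69,400), Logistics ($127,050); balance $343,330 reallocated over remaining billable hours 3,522.
Redistributed shares: Finishing 7,018.67 → $7,020; Fabrication 180,145.89 → $180,145; Packaging 156,165.43 → $156,165.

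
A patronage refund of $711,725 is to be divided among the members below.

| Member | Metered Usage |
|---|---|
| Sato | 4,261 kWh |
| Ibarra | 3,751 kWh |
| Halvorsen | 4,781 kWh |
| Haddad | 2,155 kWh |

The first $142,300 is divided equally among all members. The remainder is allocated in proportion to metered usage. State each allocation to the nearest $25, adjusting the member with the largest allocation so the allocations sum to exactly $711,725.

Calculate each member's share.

Sato: $197,900; Ibarra: $178,475; Halvorsen: $217,675; Haddad: $117,675

First tranche $142,300 split equally: $35,575 each.
Remainder $569,425 by metered usage (total 14,948): Sato 162,317.36 → $162,325; Ibarra 142,889.56 → $142,900; Halvorsen 182,126.10 → $182,125; Haddad 82,091.98 → $82,100.
Rounding difference −$25 on remainder applied to Halvorsen.
Totals: Sato $35,575 + $162,325 = $197,900; Ibarra $35,575 + $142,900 = $178,475; Halvorsen $35,575 + $182,100 = $217,675; Haddad $35,575 + $82,100 = $117,675.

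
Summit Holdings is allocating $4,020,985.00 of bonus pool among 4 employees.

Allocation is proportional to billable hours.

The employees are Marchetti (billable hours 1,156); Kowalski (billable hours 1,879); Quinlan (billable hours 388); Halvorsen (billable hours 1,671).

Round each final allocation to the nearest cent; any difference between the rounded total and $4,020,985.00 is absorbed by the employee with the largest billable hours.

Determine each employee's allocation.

Total billable hours = 1,156 + 1,879 + 388 + 1,671 = 5,094.
Pro-rata amounts: Marchetti 912,496.7923; Kowalski 1,483,201.9660; Quinlan 306,270.5497; Halvorsen 1,319,015.6920.
At nearest cent: Marchetti $912,496.79; Kowalski $1,483,201.97; Quinlan $306,270.55; Halvorsen $1,319,015.69. Sum = $4,020,985.00.
No rounding difference to absorb.

Marchetti: $912,496.79; Kowalski: $1,483,201.97; Quinlan: $306,270.55; Halvorsen: $1,319,015.69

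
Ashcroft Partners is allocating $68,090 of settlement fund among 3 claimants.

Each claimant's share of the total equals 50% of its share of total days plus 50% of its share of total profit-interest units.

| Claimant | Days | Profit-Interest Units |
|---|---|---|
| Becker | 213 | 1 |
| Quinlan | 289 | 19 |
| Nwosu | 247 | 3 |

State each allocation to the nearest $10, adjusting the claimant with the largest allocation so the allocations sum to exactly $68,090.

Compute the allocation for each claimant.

Totals — days 749, profit-interest units 23.
Composite weights (50% days + 50% profit-interest units): Becker 0.1639; Quinlan 0.6060; Nwosu 0.2301.
Raw shares: Becker 11,161.91; Quinlan 41,260.32; Nwosu 15,667.78.
Rounded to nearest $10: Becker $11,160; Quinlan $41,260; Nwosu $15,670. Sum = $68,090.
Rounded total matches; no reconciliation needed.

Becker: $11,160 | Quinlan: $41,260 | Nwosu: $15,670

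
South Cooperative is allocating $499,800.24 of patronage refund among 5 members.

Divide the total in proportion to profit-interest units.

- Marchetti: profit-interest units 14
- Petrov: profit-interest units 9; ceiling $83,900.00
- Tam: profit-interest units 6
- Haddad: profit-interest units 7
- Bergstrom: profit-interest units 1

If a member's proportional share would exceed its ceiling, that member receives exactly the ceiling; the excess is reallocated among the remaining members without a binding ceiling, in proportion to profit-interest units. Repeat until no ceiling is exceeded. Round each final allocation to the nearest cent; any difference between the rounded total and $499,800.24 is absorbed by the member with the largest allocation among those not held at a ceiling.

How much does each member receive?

Profit-interest units total: 37.
Pro-rata shares before constraints: Marchetti 189,113.6043; Petrov 121,573.0314; Tam 81,048.6876; Haddad 94,556.8022; Bergstrom 13,508.1146.
Cap binds for Petrov ($83,900.00); remaining pool $415,900.24 reallocated over remaining profit-interest units 28.
Remaining shares: Marchetti 207,950.1200 → $207,950.12; Tam 89,121.4800 → $89,121.48; Haddad 103,975.0600 → $103,975.06; Bergstrom 14,853.5800 → $14,853.58.

Marchetti: $207,950.12; Petrov: $83,900.00; Tam: $89,121.48; Haddad: $103,975.06; Bergstrom: $14,853.58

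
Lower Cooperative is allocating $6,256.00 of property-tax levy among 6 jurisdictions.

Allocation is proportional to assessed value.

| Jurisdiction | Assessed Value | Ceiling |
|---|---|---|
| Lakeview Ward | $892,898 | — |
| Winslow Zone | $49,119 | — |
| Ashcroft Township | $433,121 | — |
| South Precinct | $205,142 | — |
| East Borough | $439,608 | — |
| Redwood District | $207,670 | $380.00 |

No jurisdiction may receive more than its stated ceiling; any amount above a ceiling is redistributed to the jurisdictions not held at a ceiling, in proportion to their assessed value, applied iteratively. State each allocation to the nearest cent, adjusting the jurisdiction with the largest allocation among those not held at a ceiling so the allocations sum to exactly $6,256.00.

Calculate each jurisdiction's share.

Total assessed value = 2,227,558.
Unconstrained shares: Lakeview Ward 2,507.6653; Winslow Zone 137.9486; Ashcroft Township 1,216.4015; South Precinct 576.1324; East Borough 1,234.6200; Redwood District 583.2322.
Capped: Redwood District ($380.00); balance $5,876.00 reallocated over remaining assessed value 2,019,888.
Shares after redistribution: Lakeview Ward 2,597.5047 → $2,597.50; Winslow Zone 142.8907 → $142.89; Ashcroft Township 1,259.9803 → $1,259.98; South Precinct 596.7729 → $596.77; East Borough 1,278.8514 → $1,278.85.
Rounding difference +$0.01 applied to Lakeview Ward → $2,597.51.

Lakeview Ward: $2,597.51; Winslow Zone: $142.89; Ashcroft Township: $1,259.98; South Precinct: $596.77; East Borough: $1,278.85; Redwood District: $380.00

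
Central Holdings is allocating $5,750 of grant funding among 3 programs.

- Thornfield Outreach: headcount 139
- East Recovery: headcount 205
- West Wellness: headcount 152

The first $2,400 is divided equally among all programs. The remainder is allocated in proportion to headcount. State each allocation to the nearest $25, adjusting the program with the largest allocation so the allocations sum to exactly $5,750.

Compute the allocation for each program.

First tranche $2,400 split equally: $800 each.
Remainder $3,350 by headcount (total 496): Thornfield Outreach 938.81 → $950; East Recovery 1,384.58 → $1,375; West Wellness 1,026.61 → $1,025.
Totals: Thornfield Outreach $800 + $950 = $1,750; East Recovery $800 + $1,375 = $2,175; West Wellness $800 + $1,025 = $1,825.

Thornfield Outreach: $1,750 | East Recovery: $2,175 | West Wellness: $1,825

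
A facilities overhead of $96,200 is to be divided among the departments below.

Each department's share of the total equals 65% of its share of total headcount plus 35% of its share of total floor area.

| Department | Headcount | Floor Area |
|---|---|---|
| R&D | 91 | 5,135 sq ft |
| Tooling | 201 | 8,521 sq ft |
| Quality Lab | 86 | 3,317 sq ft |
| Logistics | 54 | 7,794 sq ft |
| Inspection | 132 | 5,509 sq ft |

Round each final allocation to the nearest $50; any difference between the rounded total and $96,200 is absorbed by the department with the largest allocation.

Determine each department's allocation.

Totals — headcount 564, floor area 30,276.
Composite weights (65% headcount + 35% floor area): R&D 0.1642; Tooling 0.3302; Quality Lab 0.1375; Logistics 0.1523; Inspection 0.2158.
Unrounded shares: R&D 15,799.70; Tooling 31,760.85; Quality Lab 13,223.56; Logistics 14,654.64; Inspection 20,761.25.
At nearest $50: R&D $15,800; Tooling $31,750; Quality Lab $13,200; Logistics $14,650; Inspection $20,750. Sum = $96,150.
Difference $96,200 − $96,150 = +$50 applied to largest allocation (Tooling): Tooling becomes $31,800.

R&D: $15,800 · Tooling: $31,800 · Quality Lab: $13,200 · Logistics: $14,650 · Inspection: $20,750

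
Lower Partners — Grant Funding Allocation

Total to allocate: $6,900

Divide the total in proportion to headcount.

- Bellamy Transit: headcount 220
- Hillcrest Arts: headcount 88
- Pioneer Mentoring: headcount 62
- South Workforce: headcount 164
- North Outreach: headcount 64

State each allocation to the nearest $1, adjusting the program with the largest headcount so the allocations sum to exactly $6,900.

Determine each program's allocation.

Sum of headcount: 598.
Proportional shares: Bellamy Transit 220/598 × $6,900 = 2,538.46; Hillcrest Arts 88/598 × $6,900 = 1,015.38; Pioneer Mentoring 62/598 × $6,900 = 715.38; South Workforce 164/598 × $6,900 = 1,892.31; North Outreach 64/598 × $6,900 = 738.46.
Rounded to nearest $1: Bellamy Transit $2,538; Hillcrest Arts $1,015; Pioneer Mentoring $715; South Workforce $1,892; North Outreach $738. Sum = $6,898.
Difference $6,900 − $6,898 = +$2 applied to largest headcount (Bellamy Transit): Bellamy Transit becomes $2,540.

Bellamy Transit: $2,540 · Hillcrest Arts: $1,015 · Pioneer Mentoring: $715 · South Workforce: $1,892 · North Outreach: $738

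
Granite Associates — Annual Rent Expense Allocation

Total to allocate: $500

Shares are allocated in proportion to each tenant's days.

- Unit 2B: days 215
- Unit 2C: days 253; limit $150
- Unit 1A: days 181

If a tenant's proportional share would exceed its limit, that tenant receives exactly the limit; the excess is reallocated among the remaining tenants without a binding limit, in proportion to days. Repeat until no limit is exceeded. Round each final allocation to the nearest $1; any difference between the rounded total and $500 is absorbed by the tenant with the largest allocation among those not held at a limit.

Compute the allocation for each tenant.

Unit 2B: $190; Unit 2C: $150; Unit 1A: $160

Sum of days: 649.
Proportional shares (ignoring caps): Unit 2B 165.64; Unit 2C 194.92; Unit 1A 139.45.
Held at cap: Unit 2C ($150); remaining pool $350 reallocated over remaining days 396.
Redistributed shares: Unit 2B 190.03 → $190; Unit 1A 159.97 → $160.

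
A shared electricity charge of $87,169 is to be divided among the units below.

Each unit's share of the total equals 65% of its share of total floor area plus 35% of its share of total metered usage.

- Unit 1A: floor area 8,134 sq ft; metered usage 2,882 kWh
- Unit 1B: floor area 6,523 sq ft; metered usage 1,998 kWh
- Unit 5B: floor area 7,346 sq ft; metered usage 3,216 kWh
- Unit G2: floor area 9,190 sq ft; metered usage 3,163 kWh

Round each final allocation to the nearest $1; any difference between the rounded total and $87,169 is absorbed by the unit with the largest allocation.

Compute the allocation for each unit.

Unit 1A: $22,584; Unit 1B: $17,263; Unit 5B: $22,058; Unit G2: $25,264

Floor area total 31,193; metered usage total 11,259.
Composite weights (65% floor area + 35% metered usage): Unit 1A 0.2591; Unit 1B 0.1980; Unit 5B 0.2530; Unit G2 0.2898.
Unrounded shares: Unit 1A 22,584.35; Unit 1B 17,262.66; Unit 5B 22,058.06; Unit G2 25,263.94.
Rounded to nearest $1: Unit 1A $22,584; Unit 1B $17,263; Unit 5B $22,058; Unit G2 $25,264. Sum = $87,169.
Sum already equals the total — no adjustment.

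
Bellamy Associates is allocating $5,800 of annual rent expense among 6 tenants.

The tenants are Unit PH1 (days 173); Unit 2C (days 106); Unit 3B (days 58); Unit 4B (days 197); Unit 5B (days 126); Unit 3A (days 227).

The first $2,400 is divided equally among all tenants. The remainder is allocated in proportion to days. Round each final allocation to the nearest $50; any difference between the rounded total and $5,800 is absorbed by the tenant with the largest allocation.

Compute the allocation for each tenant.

Equal tier: $2,400 ÷ 6 = $400 apiece.
Remainder $3,400 by days (total 887): Unit PH1 663.13 → $650; Unit 2C 406.31 → $400; Unit 3B 222.32 → $200; Unit 4B 755.13 → $750; Unit 5B 482.98 → $500; Unit 3A 870.12 → $850.
Rounding difference +$50 on remainder applied to Unit 3A.
Totals: Unit PH1 $400 + $650 = $1,050; Unit 2C $400 + $400 = $800; Unit 3B $400 + $200 = $600; Unit 4B $400 + $750 = $1,150; Unit 5B $400 + $500 = $900; Unit 3A $400 + $900 = $1,300.

Unit PH1: $1,050 · Unit 2C: $800 · Unit 3B: $600 · Unit 4B: $1,150 · Unit 5B: $900 · Unit 3A: $1,300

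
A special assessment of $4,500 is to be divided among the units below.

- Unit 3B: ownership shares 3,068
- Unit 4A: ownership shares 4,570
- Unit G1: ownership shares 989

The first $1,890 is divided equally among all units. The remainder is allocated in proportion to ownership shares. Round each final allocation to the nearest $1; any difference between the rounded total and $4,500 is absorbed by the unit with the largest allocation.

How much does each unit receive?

Unit 3B: $1,558 · Unit 4A: $2,013 · Unit G1: $929

$1,890 shared equally gives $630 per unit.
Remainder $2,610 by ownership shares (total 8,627): Unit 3B 928.19 → $928; Unit 4A 1,382.60 → $1,383; Unit G1 299.21 → $299.
Totals: Unit 3B $630 + $928 = $1,558; Unit 4A $630 + $1,383 = $2,013; Unit G1 $630 + $299 = $929.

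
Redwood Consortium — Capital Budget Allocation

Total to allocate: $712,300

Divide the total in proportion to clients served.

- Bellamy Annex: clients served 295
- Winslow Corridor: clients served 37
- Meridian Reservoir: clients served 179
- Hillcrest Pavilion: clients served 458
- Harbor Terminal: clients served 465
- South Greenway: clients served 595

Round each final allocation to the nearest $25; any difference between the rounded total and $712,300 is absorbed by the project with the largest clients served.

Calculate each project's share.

Combined clients served = 295 + 37 + 179 + 458 + 465 + 595 = 2,029.
Pro-rata amounts: Bellamy Annex 103,562.59; Winslow Corridor 12,989.21; Meridian Reservoir 62,839.67; Hillcrest Pavilion 160,785.31; Harbor Terminal 163,242.73; South Greenway 208,880.48.
Rounded to nearest $25: Bellamy Annex $103,575; Winslow Corridor $13,000; Meridian Reservoir $62,850; Hillcrest Pavilion $160,775; Harbor Terminal $163,250; South Greenway $208,875. Sum = $712,325.
Difference $712,300 − $712,325 = −$25 applied to largest clients served (South Greenway): South Greenway becomes $208,850.

Bellamy Annex: $103,575; Winslow Corridor: $13,000; Meridian Reservoir: $62,850; Hillcrest Pavilion: $160,775; Harbor Terminal: $163,250; South Greenway: $208,850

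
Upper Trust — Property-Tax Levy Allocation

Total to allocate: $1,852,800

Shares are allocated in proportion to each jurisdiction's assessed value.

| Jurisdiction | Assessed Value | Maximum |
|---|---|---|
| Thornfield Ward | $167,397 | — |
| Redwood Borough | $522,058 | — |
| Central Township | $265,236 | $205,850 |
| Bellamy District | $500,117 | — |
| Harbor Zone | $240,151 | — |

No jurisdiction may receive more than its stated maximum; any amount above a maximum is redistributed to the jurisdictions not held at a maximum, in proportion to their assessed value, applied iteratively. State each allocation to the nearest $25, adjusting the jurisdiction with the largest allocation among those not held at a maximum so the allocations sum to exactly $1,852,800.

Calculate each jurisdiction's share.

Thornfield Ward: $192,825 | Redwood Borough: $601,375 | Central Township: $205,850 | Bellamy District: $576,100 | Harbor Zone: $276,650

Sum of assessed value: 1,694,959.
Unconstrained shares: Thornfield Ward 182,985.64; Redwood Borough 570,674.02; Central Township 289,935.78; Bellamy District 546,689.79; Harbor Zone 262,514.77.
Cap binds for Central Township ($205,850); remaining pool $1,646,950 reallocated over remaining assessed value 1,429,723.
Remaining shares: Thornfield Ward 192,830.70 → $192,825; Redwood Borough 601,377.63 → $601,375; Bellamy District 576,102.99 → $576,100; Harbor Zone 276,638.68 → $276,650.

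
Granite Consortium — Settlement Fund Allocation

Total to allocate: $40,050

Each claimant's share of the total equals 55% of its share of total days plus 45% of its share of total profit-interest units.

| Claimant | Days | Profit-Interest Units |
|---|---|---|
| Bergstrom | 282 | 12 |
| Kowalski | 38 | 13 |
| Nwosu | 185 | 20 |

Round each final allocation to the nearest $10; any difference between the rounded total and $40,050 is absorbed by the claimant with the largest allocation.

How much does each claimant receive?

Bergstrom: $17,110 | Kowalski: $6,860 | Nwosu: $16,080

Days total 505; profit-interest units total 45.
Composite weights (55% days + 45% profit-interest units): Bergstrom 0.4271; Kowalski 0.1714; Nwosu 0.4015.
Unrounded shares: Bergstrom 17,106.50; Kowalski 6,864.01; Nwosu 16,079.48.
After rounding ($10): Bergstrom $17,110; Kowalski $6,860; Nwosu $16,080. Sum = $40,050.
Sum already equals the total — no adjustment.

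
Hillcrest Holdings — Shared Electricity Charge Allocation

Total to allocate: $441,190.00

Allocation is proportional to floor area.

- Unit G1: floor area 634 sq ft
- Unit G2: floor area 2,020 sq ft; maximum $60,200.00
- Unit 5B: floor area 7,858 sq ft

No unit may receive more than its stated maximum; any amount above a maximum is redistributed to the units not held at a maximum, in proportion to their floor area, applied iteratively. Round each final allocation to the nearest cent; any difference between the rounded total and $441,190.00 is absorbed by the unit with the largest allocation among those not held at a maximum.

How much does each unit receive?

Unit G1: $28,444.14; Unit G2: $60,200.00; Unit 5B: $352,545.86

Floor area total: 10,512.
Unconstrained shares: Unit G1 26,609.0620; Unit G2 84,779.6613; Unit 5B 329,801.2766.
Cap binds for Unit G2 ($60,200.00); balance $380,990.00 reallocated over remaining floor area 8,492.
Redistributed shares: Unit G1 28,444.1427 → $28,444.14; Unit 5B 352,545.8573 → $352,545.86.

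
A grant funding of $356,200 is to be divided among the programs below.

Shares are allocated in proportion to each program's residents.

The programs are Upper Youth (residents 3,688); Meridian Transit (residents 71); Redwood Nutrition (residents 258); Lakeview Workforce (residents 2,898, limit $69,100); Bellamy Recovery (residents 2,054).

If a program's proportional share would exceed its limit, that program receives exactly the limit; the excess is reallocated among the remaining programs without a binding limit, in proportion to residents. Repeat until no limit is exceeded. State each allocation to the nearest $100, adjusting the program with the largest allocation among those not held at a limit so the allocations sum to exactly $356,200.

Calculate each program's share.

Upper Youth: $174,400; Meridian Transit: $3,400; Redwood Nutrition: $12,200; Lakeview Workforce: $69,100; Bellamy Recovery: $97,100

Combined residents = 8,969.
Unconstrained shares: Upper Youth 146,467.34; Meridian Transit 2,819.73; Redwood Nutrition 10,246.36; Lakeview Workforce 115,092.83; Bellamy Recovery 81,573.73.
Capped: Lakeview Workforce ($69,100); remaining pool $287,100 reallocated over remaining residents 6,071.
Shares after redistribution: Upper Youth 174,406.98 → $174,400; Meridian Transit 3,357.62 → $3,400; Redwood Nutrition 12,200.92 → $12,200; Bellamy Recovery 97,134.48 → $97,100.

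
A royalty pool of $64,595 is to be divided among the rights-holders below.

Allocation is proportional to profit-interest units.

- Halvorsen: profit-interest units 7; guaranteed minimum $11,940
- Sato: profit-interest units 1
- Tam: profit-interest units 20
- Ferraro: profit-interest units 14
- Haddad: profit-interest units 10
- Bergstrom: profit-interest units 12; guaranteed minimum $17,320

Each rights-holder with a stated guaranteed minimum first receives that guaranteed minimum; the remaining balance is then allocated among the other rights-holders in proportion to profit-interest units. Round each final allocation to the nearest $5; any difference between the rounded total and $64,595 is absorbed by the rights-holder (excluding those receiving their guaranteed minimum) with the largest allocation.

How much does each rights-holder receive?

Halvorsen: $11,940 | Sato: $785 | Tam: $15,705 | Ferraro: $10,995 | Haddad: $7,850 | Bergstrom: $17,320

Guaranteed amounts: Halvorsen $11,940; Bergstrom $17,320. Balance $35,335.
Balance split over remaining profit-interest units 45: Sato 785.22 → $785; Tam 15,704.44 → $15,705; Ferraro 10,993.11 → $10,995; Haddad 7,852.22 → $7,850.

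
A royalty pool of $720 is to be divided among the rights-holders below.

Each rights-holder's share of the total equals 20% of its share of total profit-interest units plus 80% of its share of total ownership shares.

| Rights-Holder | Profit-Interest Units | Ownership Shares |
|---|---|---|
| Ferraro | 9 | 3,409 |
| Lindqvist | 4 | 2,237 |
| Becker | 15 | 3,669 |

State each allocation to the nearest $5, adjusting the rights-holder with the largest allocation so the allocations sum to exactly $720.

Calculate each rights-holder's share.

Ferraro: $255 | Lindqvist: $160 | Becker: $305

Totals — profit-interest units 28, ownership shares 9,315.
Combined weights (20% profit-interest units + 80% ownership shares): Ferraro 0.3571; Lindqvist 0.2207; Becker 0.4222.
Proportional shares: Ferraro 257.08; Lindqvist 158.90; Becker 304.02.
After rounding ($5): Ferraro $255; Lindqvist $160; Becker $305. Sum = $720.
Sum already equals the total — no adjustment.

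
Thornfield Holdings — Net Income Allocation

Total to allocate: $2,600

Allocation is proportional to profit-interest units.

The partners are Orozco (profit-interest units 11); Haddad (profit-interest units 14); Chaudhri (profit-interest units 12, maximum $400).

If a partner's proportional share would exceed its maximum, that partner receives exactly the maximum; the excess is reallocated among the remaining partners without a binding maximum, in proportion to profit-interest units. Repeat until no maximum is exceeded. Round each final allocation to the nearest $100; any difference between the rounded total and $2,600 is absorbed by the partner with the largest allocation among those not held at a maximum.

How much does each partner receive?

Orozco: $1,000; Haddad: $1,200; Chaudhri: $400

Combined profit-interest units = 37.
Pro-rata shares before constraints: Orozco 772.97; Haddad 983.78; Chaudhri 843.24.
Cap binds for Chaudhri ($400); remaining pool $2,200 reallocated over remaining profit-interest units 25.
Shares after redistribution: Orozco 968.00 → $1,000; Haddad 1,232.00 → $1,200.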